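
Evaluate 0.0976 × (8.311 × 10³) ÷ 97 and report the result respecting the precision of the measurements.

8.4

0.0976 × (8.311 × 10³) ÷ 97 = 8.36240824742…
Multiplication/division keeps the fewest significant figures: 0.0976 → 3 s.f., 8.311 × 10³ → 4 s.f., 97 → 2 s.f.; limit is 2.
Rounded to 2 significant figures: 8.4.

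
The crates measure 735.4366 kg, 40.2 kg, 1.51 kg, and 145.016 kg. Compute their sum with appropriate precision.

735.4366 kg + 40.2 kg + 1.51 kg + 145.016 kg = 922.1626 kg.
Addition/subtraction keeps the fewest decimal places: 735.4366 → 4 decimal places, 40.2 → 1 decimal place, 1.51 → 2 decimal places, 145.016 → 3 decimal places; limit is 1.
Rounded to 1 decimal place: 922.2 kg.

922.2 kg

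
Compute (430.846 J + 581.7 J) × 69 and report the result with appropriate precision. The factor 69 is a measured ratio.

430.846 J + 581.7 J = 1012.546 J; the sum is limited to 1 decimal place (5 s.f.).
Carrying full precision, 1012.546 × 69 = 69865.674 J; 69 has 2 s.f., so the result keeps min(5, 2) = 2 s.f.
Rounded to 2 significant figures: 7.0 × 10^4 J.

7.0 × 10^4 J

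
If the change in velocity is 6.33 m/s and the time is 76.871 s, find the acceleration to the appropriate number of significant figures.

0.0823 m/s²

acceleration = 6.33 m/s ÷ 76.871 s = 0.0823457480714… m/s².
6.33 has 3 significant figures; 76.871 has 5.
Division/multiplication keeps the fewest: 3 significant figures.
Rounded: 0.0823 m/s².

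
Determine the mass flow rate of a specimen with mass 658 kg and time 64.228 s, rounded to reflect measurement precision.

mass flow rate = 658 kg ÷ 64.228 s = 10.2447530672… kg/s.
658 has 3 significant figures; 64.228 has 5.
Division/multiplication keeps the fewest: 3 significant figures.
Rounded: 10.2 kg/s.

10.2 kg/s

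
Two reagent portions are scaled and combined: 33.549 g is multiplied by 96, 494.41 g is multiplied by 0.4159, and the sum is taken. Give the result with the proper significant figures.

3.4 × 10^3 g

33.549 × 96 = 3220.704 → 3.2 × 10^3 g (2 s.f., last digit at the 10^2 place).
494.41 × 0.4159 = 205.625119 → 205.6 g (4 s.f., last digit at the 10^-1 place).
Sum: 3426.329119 g; keep the coarser place, 10^2.
Result: 3.4 × 10^3 g.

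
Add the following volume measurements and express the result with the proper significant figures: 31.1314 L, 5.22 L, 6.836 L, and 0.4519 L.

43.64 L

31.1314 L + 5.22 L + 6.836 L + 0.4519 L = 43.6393 L.
Addition/subtraction keeps the fewest decimal places: 31.1314 → 4 decimal places, 5.22 → 2 decimal places, 6.836 → 3 decimal places, 0.4519 → 4 decimal places; limit is 2.
Rounded to 2 decimal places: 43.64 L.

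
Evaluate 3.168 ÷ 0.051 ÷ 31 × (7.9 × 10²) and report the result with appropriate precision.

3.168 ÷ 0.051 ÷ 31 × (7.9 × 10²) = 1582.99810247…
Multiplication/division keeps the fewest significant figures: 3.168 → 4 s.f., 0.051 → 2 s.f., 31 → 2 s.f., 7.9 × 10² → 2 s.f.; limit is 2.
Rounded to 2 significant figures: 1.6 × 10³.

1.6 × 10³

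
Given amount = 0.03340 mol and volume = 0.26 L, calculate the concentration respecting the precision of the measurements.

0.13 mol/L

concentration = 0.03340 mol ÷ 0.26 L = 0.128461538462… mol/L.
0.03340 has 4 significant figures; 0.26 has 2.
Division/multiplication keeps the fewest: 2 significant figures.
Rounded: 0.13 mol/L.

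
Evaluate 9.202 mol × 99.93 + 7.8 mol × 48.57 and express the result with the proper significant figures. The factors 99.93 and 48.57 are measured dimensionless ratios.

9.202 × 99.93 = 919.55586 → 919.6 mol (4 s.f., last digit at the 10^-1 place).
7.8 × 48.57 = 378.846 → 3.8 × 10^2 mol (2 s.f., last digit at the 10^1 place).
Sum: 1298.40186 mol; keep the coarser place, 10^1.
Result: 1.30 × 10^3 mol.

1.30 × 10^3 mol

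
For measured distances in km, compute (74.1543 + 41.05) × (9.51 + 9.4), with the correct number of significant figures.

2.18 × 10^3 km²

74.1543 + 41.05 = 115.2043, limited to 2 d.p. → 5 s.f.; 9.51 + 9.4 = 18.91, limited to 1 d.p. → 3 s.f.
Carrying full precision, 115.2043 × 18.91 = 2178.513313; keep min(5, 3) = 3 s.f.
Rounded to 3 significant figures: 2.18 × 10^3 km².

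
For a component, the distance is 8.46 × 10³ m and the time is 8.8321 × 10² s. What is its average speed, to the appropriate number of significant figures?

average speed = 8.46 × 10³ m ÷ 8.8321 × 10² s = 9.57869589339… m/s.
8.46 × 10³ has 3 significant figures; 8.8321 × 10² has 5.
Division/multiplication keeps the fewest: 3 significant figures.
Rounded: 9.58 m/s.

9.58 m/s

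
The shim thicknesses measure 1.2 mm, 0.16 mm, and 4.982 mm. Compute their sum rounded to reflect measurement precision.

6.3 mm

1.2 mm + 0.16 mm + 4.982 mm = 6.342 mm.
Addition/subtraction keeps the fewest decimal places: 1.2 → 1 decimal place, 0.16 → 2 decimal places, 4.982 → 3 decimal places; limit is 1.
Rounded to 1 decimal place: 6.3 mm.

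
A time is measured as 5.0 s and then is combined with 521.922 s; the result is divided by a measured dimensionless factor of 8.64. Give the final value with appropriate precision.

5.0 s + 521.922 s = 526.922 s; the sum is limited to 1 decimal place (4 s.f.).
Carrying full precision, 526.922 ÷ 8.64 = 60.9863425926… s; 8.64 has 3 s.f., so the result keeps min(4, 3) = 3 s.f.
Rounded to 3 significant figures: 61.0 s.

61.0 s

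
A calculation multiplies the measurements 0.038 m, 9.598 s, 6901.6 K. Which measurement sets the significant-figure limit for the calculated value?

0.038 m

0.038 m → 2 s.f.; 9.598 s → 4 s.f.; 6901.6 K → 5 s.f.
The fewest is 2 significant figures, from 0.038 m.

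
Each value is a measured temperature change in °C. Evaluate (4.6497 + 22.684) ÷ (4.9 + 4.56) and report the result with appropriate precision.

2.9

4.6497 + 22.684 = 27.3337, limited to 3 d.p. → 5 s.f.; 4.9 + 4.56 = 9.46, limited to 1 d.p. → 2 s.f.
Carrying full precision, 27.3337 ÷ 9.46 = 2.889397463…; keep min(5, 2) = 2 s.f.
Rounded to 2 significant figures: 2.9.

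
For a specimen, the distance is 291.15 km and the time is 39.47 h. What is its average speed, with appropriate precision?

7.376 km/h

average speed = 291.15 km ÷ 39.47 h = 7.37648847226… km/h.
291.15 has 5 significant figures; 39.47 has 4.
Division/multiplication keeps the fewest: 4 significant figures.
Rounded: 7.376 km/h.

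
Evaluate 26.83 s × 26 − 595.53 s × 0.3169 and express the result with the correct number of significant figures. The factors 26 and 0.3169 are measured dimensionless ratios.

5.1 × 10² s

26.83 × 26 = 697.58 → 7.0 × 10² s (2 s.f., last digit at the 10^1 place).
595.53 × 0.3169 = 188.723457 → 188.7 s (4 s.f., last digit at the 10^-1 place).
Difference: 508.856543 s; keep the coarser place, 10^1.
Result: 5.1 × 10² s.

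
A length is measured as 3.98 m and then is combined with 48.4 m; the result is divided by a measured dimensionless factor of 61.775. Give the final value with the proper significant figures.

0.848 m

3.98 m + 48.4 m = 52.38 m; the sum is limited to 1 decimal place (3 s.f.).
Carrying full precision, 52.38 ÷ 61.775 = 0.847915823553… m; 61.775 has 5 s.f., so the result keeps min(3, 5) = 3 s.f.
Rounded to 3 significant figures: 0.848 m.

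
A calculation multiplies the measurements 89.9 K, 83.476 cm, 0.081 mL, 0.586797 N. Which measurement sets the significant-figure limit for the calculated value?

0.081 mL

89.9 K → 3 s.f.; 83.476 cm → 5 s.f.; 0.081 mL → 2 s.f.; 0.586797 N → 6 s.f.
The fewest is 2 significant figures, from 0.081 mL.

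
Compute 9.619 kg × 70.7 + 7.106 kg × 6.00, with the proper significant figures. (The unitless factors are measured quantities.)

723 kg

9.619 × 70.7 = 680.0633 → 680. kg (3 s.f., last digit at the 10^0 place).
7.106 × 6.00 = 42.636 → 42.6 kg (3 s.f., last digit at the 10^-1 place).
Sum: 722.6993 kg; keep the coarser place, 10^0.
Result: 723 kg.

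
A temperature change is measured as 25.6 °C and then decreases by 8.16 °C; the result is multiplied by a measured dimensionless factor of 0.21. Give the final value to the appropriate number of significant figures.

3.7 °C

25.6 °C − 8.16 °C = 17.44 °C; the difference is limited to 1 decimal place (3 s.f.).
Carrying full precision, 17.44 × 0.21 = 3.6624 °C; 0.21 has 2 s.f., so the result keeps min(3, 2) = 2 s.f.
Rounded to 2 significant figures: 3.7 °C.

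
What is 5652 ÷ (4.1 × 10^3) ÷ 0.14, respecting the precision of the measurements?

5652 ÷ (4.1 × 10^3) ÷ 0.14 = 9.84668989547…
Multiplication/division keeps the fewest significant figures: 5652 → 4 s.f., 4.1 × 10^3 → 2 s.f., 0.14 → 2 s.f.; limit is 2.
Rounded to 2 significant figures: 9.8.

9.8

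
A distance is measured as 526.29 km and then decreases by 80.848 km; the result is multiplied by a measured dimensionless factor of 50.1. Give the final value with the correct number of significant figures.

526.29 km − 80.848 km = 445.442 km; the difference is limited to 2 decimal places (5 s.f.).
Carrying full precision, 445.442 × 50.1 = 22316.6442 km; 50.1 has 3 s.f., so the result keeps min(5, 3) = 3 s.f.
Rounded to 3 significant figures: 2.23 × 10⁴ km.

2.23 × 10⁴ km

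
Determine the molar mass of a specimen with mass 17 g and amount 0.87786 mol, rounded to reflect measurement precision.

molar mass = 17 g ÷ 0.87786 mol = 19.3652746452… g/mol.
17 has 2 significant figures; 0.87786 has 5.
Division/multiplication keeps the fewest: 2 significant figures.
Rounded: 19 g/mol.

19 g/mol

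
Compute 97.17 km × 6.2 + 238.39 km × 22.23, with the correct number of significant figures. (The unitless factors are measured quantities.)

5.90 × 10^3 km

97.17 × 6.2 = 602.454 → 6.0 × 10^2 km (2 s.f., last digit at the 10^1 place).
238.39 × 22.23 = 5299.4097 → 5299 km (4 s.f., last digit at the 10^0 place).
Sum: 5901.8637 km; keep the coarser place, 10^1.
Result: 5.90 × 10^3 km.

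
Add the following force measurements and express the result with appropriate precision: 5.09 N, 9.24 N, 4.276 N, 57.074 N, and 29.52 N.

5.09 N + 9.24 N + 4.276 N + 57.074 N + 29.52 N = 105.200 N.
Addition/subtraction keeps the fewest decimal places: 5.09 → 2 decimal places, 9.24 → 2 decimal places, 4.276 → 3 decimal places, 57.074 → 3 decimal places, 29.52 → 2 decimal places; limit is 2.
Rounded to 2 decimal places: 105.20 N.

105.20 N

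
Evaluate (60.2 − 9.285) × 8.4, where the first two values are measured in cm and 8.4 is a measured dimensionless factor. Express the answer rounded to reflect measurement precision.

60.2 cm − 9.285 cm = 50.915 cm; the difference is limited to 1 decimal place (3 s.f.).
Carrying full precision, 50.915 × 8.4 = 427.686 cm; 8.4 has 2 s.f., so the result keeps min(3, 2) = 2 s.f.
Rounded to 2 significant figures: 4.3 × 10^2 cm.

4.3 × 10^2 cm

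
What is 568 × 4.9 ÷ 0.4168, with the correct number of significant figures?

568 × 4.9 ÷ 0.4168 = 6677.54318618…
Multiplication/division keeps the fewest significant figures: 568 → 3 s.f., 4.9 → 2 s.f., 0.4168 → 4 s.f.; limit is 2.
Rounded to 2 significant figures: 6.7 × 10³.

6.7 × 10³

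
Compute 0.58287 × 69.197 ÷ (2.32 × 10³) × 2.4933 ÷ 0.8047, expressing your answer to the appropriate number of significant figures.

0.58287 × 69.197 ÷ (2.32 × 10³) × 2.4933 ÷ 0.8047 = 0.0538656022719…
Multiplication/division keeps the fewest significant figures: 0.58287 → 5 s.f., 69.197 → 5 s.f., 2.32 × 10³ → 3 s.f., 2.4933 → 5 s.f., 0.8047 → 4 s.f.; limit is 3.
Rounded to 3 significant figures: 0.0539.

0.0539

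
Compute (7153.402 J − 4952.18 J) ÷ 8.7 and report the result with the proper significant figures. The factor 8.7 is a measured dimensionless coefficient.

7153.402 J − 4952.18 J = 2201.222 J; the difference is limited to 2 decimal places (6 s.f.).
Carrying full precision, 2201.222 ÷ 8.7 = 253.014022989… J; 8.7 has 2 s.f., so the result keeps min(6, 2) = 2 s.f.
Rounded to 2 significant figures: 2.5 × 10² J.

2.5 × 10² J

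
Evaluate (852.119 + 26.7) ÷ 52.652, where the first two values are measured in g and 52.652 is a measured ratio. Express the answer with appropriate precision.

852.119 g + 26.7 g = 878.819 g; the sum is limited to 1 decimal place (4 s.f.).
Carrying full precision, 878.819 ÷ 52.652 = 16.6910848591… g; 52.652 has 5 s.f., so the result keeps min(4, 5) = 4 s.f.
Rounded to 4 significant figures: 16.69 g.

16.69 g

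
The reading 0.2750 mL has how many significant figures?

4

0.2750: leading zeros are not significant; trailing zeros after a decimal point are significant.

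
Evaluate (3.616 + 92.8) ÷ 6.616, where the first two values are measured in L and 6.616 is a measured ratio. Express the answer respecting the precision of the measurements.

14.6 L

3.616 L + 92.8 L = 96.416 L; the sum is limited to 1 decimal place (3 s.f.).
Carrying full precision, 96.416 ÷ 6.616 = 14.5731559855… L; 6.616 has 4 s.f., so the result keeps min(3, 4) = 3 s.f.
Rounded to 3 significant figures: 14.6 L.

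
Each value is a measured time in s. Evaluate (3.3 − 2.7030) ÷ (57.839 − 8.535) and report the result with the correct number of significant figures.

0.01

3.3 − 2.7030 = 0.5970, limited to 1 d.p. → 1 s.f.; 57.839 − 8.535 = 49.304, limited to 3 d.p. → 5 s.f.
Carrying full precision, 0.5970 ÷ 49.304 = 0.0121085510303…; keep min(1, 5) = 1 s.f.
Rounded to 1 significant figure: 0.01.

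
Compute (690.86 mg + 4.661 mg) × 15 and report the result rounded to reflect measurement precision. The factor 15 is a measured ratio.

690.86 mg + 4.661 mg = 695.521 mg; the sum is limited to 2 decimal places (5 s.f.).
Carrying full precision, 695.521 × 15 = 10432.815 mg; 15 has 2 s.f., so the result keeps min(5, 2) = 2 s.f.
Rounded to 2 significant figures: 1.0 × 10⁴ mg.

1.0 × 10⁴ mg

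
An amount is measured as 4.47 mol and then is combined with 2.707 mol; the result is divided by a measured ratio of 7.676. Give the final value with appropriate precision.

4.47 mol + 2.707 mol = 7.177 mol; the sum is limited to 2 decimal places (3 s.f.).
Carrying full precision, 7.177 ÷ 7.676 = 0.934992183429… mol; 7.676 has 4 s.f., so the result keeps min(3, 4) = 3 s.f.
Rounded to 3 significant figures: 9.35 × 10^-1 mol.

9.35 × 10^-1 mol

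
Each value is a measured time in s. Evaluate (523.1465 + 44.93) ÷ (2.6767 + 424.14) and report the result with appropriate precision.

1.3310

523.1465 + 44.93 = 568.0765, limited to 2 d.p. → 5 s.f.; 2.6767 + 424.14 = 426.8167, limited to 2 d.p. → 5 s.f.
Carrying full precision, 568.0765 ÷ 426.8167 = 1.33096127682…; keep min(5, 5) = 5 s.f.
Rounded to 5 significant figures: 1.3310.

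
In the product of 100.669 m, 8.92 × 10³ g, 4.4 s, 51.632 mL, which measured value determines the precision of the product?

4.4 s

100.669 m → 6 s.f.; 8.92 × 10³ g → 3 s.f.; 4.4 s → 2 s.f.; 51.632 mL → 5 s.f.
The fewest is 2 significant figures, from 4.4 s.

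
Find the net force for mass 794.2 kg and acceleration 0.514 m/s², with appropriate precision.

net force = 794.2 kg × 0.514 m/s² = 408.2188 N.
794.2 has 4 significant figures; 0.514 has 3.
Division/multiplication keeps the fewest: 3 significant figures.
Rounded: 408 N.

408 N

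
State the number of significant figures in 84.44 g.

4

84.44: every digit is nonzero and significant.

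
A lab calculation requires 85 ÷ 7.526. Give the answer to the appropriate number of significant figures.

85 ÷ 7.526 = 11.2941801754…
Multiplication/division keeps the fewest significant figures: 85 → 2 s.f., 7.526 → 4 s.f.; limit is 2.
Rounded to 2 significant figures: 11.

11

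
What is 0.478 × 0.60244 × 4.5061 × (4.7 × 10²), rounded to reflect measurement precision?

6.1 × 10²

0.478 × 0.60244 × 4.5061 × (4.7 × 10²) = 609.874366239…
Multiplication/division keeps the fewest significant figures: 0.478 → 3 s.f., 0.60244 → 5 s.f., 4.5061 → 5 s.f., 4.7 × 10² → 2 s.f.; limit is 2.
Rounded to 2 significant figures: 6.1 × 10².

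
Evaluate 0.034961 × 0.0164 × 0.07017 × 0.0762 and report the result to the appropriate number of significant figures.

0.034961 × 0.0164 × 0.07017 × 0.0762 = 0.00000306573168422…
Multiplication/division keeps the fewest significant figures: 0.034961 → 5 s.f., 0.0164 → 3 s.f., 0.07017 → 4 s.f., 0.0762 → 3 s.f.; limit is 3.
Rounded to 3 significant figures: 3.07 × 10^-6.

3.07 × 10^-6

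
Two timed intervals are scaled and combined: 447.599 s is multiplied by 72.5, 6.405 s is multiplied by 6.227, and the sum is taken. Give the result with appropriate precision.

3.25 × 10⁴ s

447.599 × 72.5 = 32450.9275 → 3.25 × 10⁴ s (3 s.f., last digit at the 10^2 place).
6.405 × 6.227 = 39.883935 → 39.88 s (4 s.f., last digit at the 10^-2 place).
Sum: 32490.811435 s; keep the coarser place, 10^2.
Result: 3.25 × 10⁴ s.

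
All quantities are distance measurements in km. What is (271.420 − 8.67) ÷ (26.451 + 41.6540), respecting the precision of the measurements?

271.420 − 8.67 = 262.750, limited to 2 d.p. → 5 s.f.; 26.451 + 41.6540 = 68.1050, limited to 3 d.p. → 5 s.f.
Carrying full precision, 262.750 ÷ 68.1050 = 3.85801336172…; keep min(5, 5) = 5 s.f.
Rounded to 5 significant figures: 3.8580.

3.8580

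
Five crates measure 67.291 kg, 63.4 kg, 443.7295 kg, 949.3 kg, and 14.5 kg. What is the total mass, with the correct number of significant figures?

67.291 kg + 63.4 kg + 443.7295 kg + 949.3 kg + 14.5 kg = 1538.2205 kg.
Addition/subtraction keeps the fewest decimal places: 67.291 → 3 decimal places, 63.4 → 1 decimal place, 443.7295 → 4 decimal places, 949.3 → 1 decimal place, 14.5 → 1 decimal place; limit is 1.
Rounded to 1 decimal place: 1538.2 kg.

1538.2 kg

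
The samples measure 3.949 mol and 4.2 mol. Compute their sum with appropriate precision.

3.949 mol + 4.2 mol = 8.149 mol.
Addition/subtraction keeps the fewest decimal places: 3.949 → 3 decimal places, 4.2 → 1 decimal place; limit is 1.
Rounded to 1 decimal place: 8.1 mol.

8.1 mol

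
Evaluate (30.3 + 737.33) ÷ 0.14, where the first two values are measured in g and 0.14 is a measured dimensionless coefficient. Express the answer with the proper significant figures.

30.3 g + 737.33 g = 767.63 g; the sum is limited to 1 decimal place (4 s.f.).
Carrying full precision, 767.63 ÷ 0.14 = 5483.07142857… g; 0.14 has 2 s.f., so the result keeps min(4, 2) = 2 s.f.
Rounded to 2 significant figures: 5.5 × 10³ g.

5.5 × 10³ g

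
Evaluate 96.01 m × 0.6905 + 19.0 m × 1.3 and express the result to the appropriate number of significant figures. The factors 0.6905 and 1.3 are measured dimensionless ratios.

96.01 × 0.6905 = 66.294905 → 66.29 m (4 s.f., last digit at the 10^-2 place).
19.0 × 1.3 = 24.7 → 25 m (2 s.f., last digit at the 10^0 place).
Sum: 90.994905 m; keep the coarser place, 10^0.
Result: 91 m.

91 m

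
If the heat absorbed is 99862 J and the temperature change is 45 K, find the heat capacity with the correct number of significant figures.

heat capacity = 99862 J ÷ 45 K = 2219.15555556… J/K.
99862 has 5 significant figures; 45 has 2.
Division/multiplication keeps the fewest: 2 significant figures.
Rounded: 2.2 × 10^3 J/K.

2.2 × 10^3 J/K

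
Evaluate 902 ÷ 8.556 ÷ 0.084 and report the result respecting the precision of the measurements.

1.3 × 10³

902 ÷ 8.556 ÷ 0.084 = 1255.0368441…
Multiplication/division keeps the fewest significant figures: 902 → 3 s.f., 8.556 → 4 s.f., 0.084 → 2 s.f.; limit is 2.
Rounded to 2 significant figures: 1.3 × 10³.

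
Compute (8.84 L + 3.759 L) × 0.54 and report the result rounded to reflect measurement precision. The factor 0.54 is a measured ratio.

8.84 L + 3.759 L = 12.599 L; the sum is limited to 2 decimal places (4 s.f.).
Carrying full precision, 12.599 × 0.54 = 6.80346 L; 0.54 has 2 s.f., so the result keeps min(4, 2) = 2 s.f.
Rounded to 2 significant figures: 6.8 L.

6.8 L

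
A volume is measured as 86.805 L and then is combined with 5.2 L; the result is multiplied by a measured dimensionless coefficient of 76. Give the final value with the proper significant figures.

7.0 × 10³ L

86.805 L + 5.2 L = 92.005 L; the sum is limited to 1 decimal place (3 s.f.).
Carrying full precision, 92.005 × 76 = 6992.38 L; 76 has 2 s.f., so the result keeps min(3, 2) = 2 s.f.
Rounded to 2 significant figures: 7.0 × 10³ L.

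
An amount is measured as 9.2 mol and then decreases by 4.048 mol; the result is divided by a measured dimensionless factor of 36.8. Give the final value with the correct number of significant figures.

0.14 mol

9.2 mol − 4.048 mol = 5.152 mol; the difference is limited to 1 decimal place (2 s.f.).
Carrying full precision, 5.152 ÷ 36.8 = 0.14 mol; 36.8 has 3 s.f., so the result keeps min(2, 3) = 2 s.f.
Rounded to 2 significant figures: 0.14 mol.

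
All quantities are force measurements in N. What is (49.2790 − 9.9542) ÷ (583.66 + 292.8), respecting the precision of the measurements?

0.04487

49.2790 − 9.9542 = 39.3248, limited to 4 d.p. → 6 s.f.; 583.66 + 292.8 = 876.46, limited to 1 d.p. → 4 s.f.
Carrying full precision, 39.3248 ÷ 876.46 = 0.0448677635032…; keep min(6, 4) = 4 s.f.
Rounded to 4 significant figures: 0.04487.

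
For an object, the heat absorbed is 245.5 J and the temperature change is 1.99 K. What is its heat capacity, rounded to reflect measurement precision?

123 J/K

heat capacity = 245.5 J ÷ 1.99 K = 123.366834171… J/K.
245.5 has 4 significant figures; 1.99 has 3.
Division/multiplication keeps the fewest: 3 significant figures.
Rounded: 123 J/K.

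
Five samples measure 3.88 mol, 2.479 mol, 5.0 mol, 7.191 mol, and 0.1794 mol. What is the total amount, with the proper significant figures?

18.7 mol

3.88 mol + 2.479 mol + 5.0 mol + 7.191 mol + 0.1794 mol = 18.7294 mol.
Addition/subtraction keeps the fewest decimal places: 3.88 → 2 decimal places, 2.479 → 3 decimal places, 5.0 → 1 decimal place, 7.191 → 3 decimal places, 0.1794 → 4 decimal places; limit is 1.
Rounded to 1 decimal place: 18.7 mol.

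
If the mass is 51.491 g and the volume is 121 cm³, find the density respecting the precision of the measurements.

0.426 g/cm³

density = 51.491 g ÷ 121 cm³ = 0.425545454545… g/cm³.
51.491 has 5 significant figures; 121 has 3.
Division/multiplication keeps the fewest: 3 significant figures.
Rounded: 0.426 g/cm³.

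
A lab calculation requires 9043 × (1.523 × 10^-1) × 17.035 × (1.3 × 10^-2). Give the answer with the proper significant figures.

9043 × (1.523 × 10^-1) × 17.035 × (1.3 × 10^-2) = 304.99865515…
Multiplication/division keeps the fewest significant figures: 9043 → 4 s.f., 1.523 × 10^-1 → 4 s.f., 17.035 → 5 s.f., 1.3 × 10^-2 → 2 s.f.; limit is 2.
Rounded to 2 significant figures: 3.0 × 10^2.

3.0 × 10^2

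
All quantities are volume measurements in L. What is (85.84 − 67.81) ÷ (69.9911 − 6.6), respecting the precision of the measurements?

85.84 − 67.81 = 18.03, limited to 2 d.p. → 4 s.f.; 69.9911 − 6.6 = 63.3911, limited to 1 d.p. → 3 s.f.
Carrying full precision, 18.03 ÷ 63.3911 = 0.284424785183…; keep min(4, 3) = 3 s.f.
Rounded to 3 significant figures: 0.284.

0.284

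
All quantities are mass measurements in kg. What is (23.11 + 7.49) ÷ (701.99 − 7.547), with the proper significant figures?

0.04406

23.11 + 7.49 = 30.60, limited to 2 d.p. → 4 s.f.; 701.99 − 7.547 = 694.443, limited to 2 d.p. → 5 s.f.
Carrying full precision, 30.60 ÷ 694.443 = 0.0440640916533…; keep min(4, 5) = 4 s.f.
Rounded to 4 significant figures: 0.04406.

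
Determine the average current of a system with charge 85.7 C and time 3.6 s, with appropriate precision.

24 A

average current = 85.7 C ÷ 3.6 s = 23.8055555556… A.
85.7 has 3 significant figures; 3.6 has 2.
Division/multiplication keeps the fewest: 2 significant figures.
Rounded: 24 A.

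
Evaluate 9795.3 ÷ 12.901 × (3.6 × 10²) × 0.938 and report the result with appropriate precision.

2.6 × 10⁵

9795.3 ÷ 12.901 × (3.6 × 10²) × 0.938 = 256389.187195…
Multiplication/division keeps the fewest significant figures: 9795.3 → 5 s.f., 12.901 → 5 s.f., 3.6 × 10² → 2 s.f., 0.938 → 3 s.f.; limit is 2.
Rounded to 2 significant figures: 2.6 × 10⁵.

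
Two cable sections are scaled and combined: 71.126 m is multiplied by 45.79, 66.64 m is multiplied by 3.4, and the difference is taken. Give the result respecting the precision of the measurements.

71.126 × 45.79 = 3256.85954 → 3.257 × 10³ m (4 s.f., last digit at the 10^0 place).
66.64 × 3.4 = 226.576 → 2.3 × 10² m (2 s.f., last digit at the 10^1 place).
Difference: 3030.28354 m; keep the coarser place, 10^1.
Result: 3.03 × 10³ m.

3.03 × 10³ m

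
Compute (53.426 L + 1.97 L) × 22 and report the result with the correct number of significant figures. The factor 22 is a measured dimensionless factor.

53.426 L + 1.97 L = 55.396 L; the sum is limited to 2 decimal places (4 s.f.).
Carrying full precision, 55.396 × 22 = 1218.712 L; 22 has 2 s.f., so the result keeps min(4, 2) = 2 s.f.
Rounded to 2 significant figures: 1.2 × 10³ L.

1.2 × 10³ L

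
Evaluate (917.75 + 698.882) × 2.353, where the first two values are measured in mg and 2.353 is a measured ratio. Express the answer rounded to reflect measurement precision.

3804 mg

917.75 mg + 698.882 mg = 1616.632 mg; the sum is limited to 2 decimal places (6 s.f.).
Carrying full precision, 1616.632 × 2.353 = 3803.935096 mg; 2.353 has 4 s.f., so the result keeps min(6, 4) = 4 s.f.
Rounded to 4 significant figures: 3804 mg.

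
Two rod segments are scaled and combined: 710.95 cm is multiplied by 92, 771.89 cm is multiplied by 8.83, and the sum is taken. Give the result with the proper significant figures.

7.2 × 10⁴ cm

710.95 × 92 = 65407.4 → 6.5 × 10⁴ cm (2 s.f., last digit at the 10^3 place).
771.89 × 8.83 = 6815.7887 → 6.82 × 10³ cm (3 s.f., last digit at the 10^1 place).
Sum: 72223.1887 cm; keep the coarser place, 10^3.
Result: 7.2 × 10⁴ cm.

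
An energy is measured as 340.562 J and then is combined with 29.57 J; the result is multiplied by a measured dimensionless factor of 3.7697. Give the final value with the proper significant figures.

1.3953 × 10³ J

340.562 J + 29.57 J = 370.132 J; the sum is limited to 2 decimal places (5 s.f.).
Carrying full precision, 370.132 × 3.7697 = 1395.2866004 J; 3.7697 has 5 s.f., so the result keeps min(5, 5) = 5 s.f.
Rounded to 5 significant figures: 1.3953 × 10³ J.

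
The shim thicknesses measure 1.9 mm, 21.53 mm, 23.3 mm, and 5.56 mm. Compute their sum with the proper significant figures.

52.3 mm

1.9 mm + 21.53 mm + 23.3 mm + 5.56 mm = 52.29 mm.
Addition/subtraction keeps the fewest decimal places: 1.9 → 1 decimal place, 21.53 → 2 decimal places, 23.3 → 1 decimal place, 5.56 → 2 decimal places; limit is 1.
Rounded to 1 decimal place: 52.3 mm.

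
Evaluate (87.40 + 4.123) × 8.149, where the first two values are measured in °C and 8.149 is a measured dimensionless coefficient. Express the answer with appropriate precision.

745.8 °C

87.40 °C + 4.123 °C = 91.523 °C; the sum is limited to 2 decimal places (4 s.f.).
Carrying full precision, 91.523 × 8.149 = 745.820927 °C; 8.149 has 4 s.f., so the result keeps min(4, 4) = 4 s.f.
Rounded to 4 significant figures: 745.8 °C.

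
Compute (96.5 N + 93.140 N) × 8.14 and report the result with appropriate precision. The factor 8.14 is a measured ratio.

1.54 × 10^3 N

96.5 N + 93.140 N = 189.640 N; the sum is limited to 1 decimal place (4 s.f.).
Carrying full precision, 189.640 × 8.14 = 1543.6696 N; 8.14 has 3 s.f., so the result keeps min(4, 3) = 3 s.f.
Rounded to 3 significant figures: 1.54 × 10^3 N.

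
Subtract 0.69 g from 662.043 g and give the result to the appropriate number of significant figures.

662.043 g − 0.69 g = 661.353 g.
Addition/subtraction keeps the fewest decimal places: 662.043 → 3 decimal places, 0.69 → 2 decimal places; limit is 2.
Rounded to 2 decimal places: 661.35 g.

661.35 g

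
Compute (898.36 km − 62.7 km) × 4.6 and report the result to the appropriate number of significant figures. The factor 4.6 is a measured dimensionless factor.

898.36 km − 62.7 km = 835.66 km; the difference is limited to 1 decimal place (4 s.f.).
Carrying full precision, 835.66 × 4.6 = 3844.036 km; 4.6 has 2 s.f., so the result keeps min(4, 2) = 2 s.f.
Rounded to 2 significant figures: 3.8 × 10³ km.

3.8 × 10³ km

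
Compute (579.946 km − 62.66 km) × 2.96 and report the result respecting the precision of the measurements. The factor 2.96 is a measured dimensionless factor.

1.53 × 10^3 km

579.946 km − 62.66 km = 517.286 km; the difference is limited to 2 decimal places (5 s.f.).
Carrying full precision, 517.286 × 2.96 = 1531.16656 km; 2.96 has 3 s.f., so the result keeps min(5, 3) = 3 s.f.
Rounded to 3 significant figures: 1.53 × 10^3 km.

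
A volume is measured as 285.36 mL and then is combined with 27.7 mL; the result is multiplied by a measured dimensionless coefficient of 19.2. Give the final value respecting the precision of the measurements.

285.36 mL + 27.7 mL = 313.06 mL; the sum is limited to 1 decimal place (4 s.f.).
Carrying full precision, 313.06 × 19.2 = 6010.752 mL; 19.2 has 3 s.f., so the result keeps min(4, 3) = 3 s.f.
Rounded to 3 significant figures: 6.01 × 10³ mL.

6.01 × 10³ mL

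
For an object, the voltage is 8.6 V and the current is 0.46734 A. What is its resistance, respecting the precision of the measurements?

resistance = 8.6 V ÷ 0.46734 A = 18.4020199427… Ω.
8.6 has 2 significant figures; 0.46734 has 5.
Division/multiplication keeps the fewest: 2 significant figures.
Rounded: 18 Ω.

18 Ω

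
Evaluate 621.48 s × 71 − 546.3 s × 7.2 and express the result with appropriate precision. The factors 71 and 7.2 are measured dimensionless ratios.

621.48 × 71 = 44125.08 → 4.4 × 10⁴ s (2 s.f., last digit at the 10^3 place).
546.3 × 7.2 = 3933.36 → 3.9 × 10³ s (2 s.f., last digit at the 10^2 place).
Difference: 40191.72 s; keep the coarser place, 10^3.
Result: 4.0 × 10⁴ s.

4.0 × 10⁴ s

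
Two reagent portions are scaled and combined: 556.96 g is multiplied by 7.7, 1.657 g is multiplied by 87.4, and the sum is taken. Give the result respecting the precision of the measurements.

556.96 × 7.7 = 4288.592 → 4.3 × 10³ g (2 s.f., last digit at the 10^2 place).
1.657 × 87.4 = 144.8218 → 145 g (3 s.f., last digit at the 10^0 place).
Sum: 4433.4138 g; keep the coarser place, 10^2.
Result: 4.4 × 10³ g.

4.4 × 10³ g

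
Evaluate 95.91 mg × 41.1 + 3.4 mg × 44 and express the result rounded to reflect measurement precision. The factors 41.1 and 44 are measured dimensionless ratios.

95.91 × 41.1 = 3941.901 → 3.94 × 10³ mg (3 s.f., last digit at the 10^1 place).
3.4 × 44 = 149.6 → 1.5 × 10² mg (2 s.f., last digit at the 10^1 place).
Sum: 4091.501 mg; keep the coarser place, 10^1.
Result: 4.09 × 10³ mg.

4.09 × 10³ mg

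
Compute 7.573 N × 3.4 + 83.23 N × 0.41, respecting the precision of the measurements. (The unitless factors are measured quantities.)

7.573 × 3.4 = 25.7482 → 26 N (2 s.f., last digit at the 10^0 place).
83.23 × 0.41 = 34.1243 → 34 N (2 s.f., last digit at the 10^0 place).
Sum: 59.8725 N; keep the coarser place, 10^0.
Result: 60. N.

60. N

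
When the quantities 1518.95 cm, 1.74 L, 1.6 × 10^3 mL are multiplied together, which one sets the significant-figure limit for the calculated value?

1.6 × 10^3 mL

1518.95 cm → 6 s.f.; 1.74 L → 3 s.f.; 1.6 × 10^3 mL → 2 s.f.
The fewest is 2 significant figures, from 1.6 × 10^3 mL.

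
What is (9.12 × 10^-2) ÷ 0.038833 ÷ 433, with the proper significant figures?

(9.12 × 10^-2) ÷ 0.038833 ÷ 433 = 0.0054238291294…
Multiplication/division keeps the fewest significant figures: 9.12 × 10^-2 → 3 s.f., 0.038833 → 5 s.f., 433 → 3 s.f.; limit is 3.
Rounded to 3 significant figures: 0.00542.

0.00542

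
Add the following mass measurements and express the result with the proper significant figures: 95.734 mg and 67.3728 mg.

163.107 mg

95.734 mg + 67.3728 mg = 163.1068 mg.
Addition/subtraction keeps the fewest decimal places: 95.734 → 3 decimal places, 67.3728 → 4 decimal places; limit is 3.
Rounded to 3 decimal places: 163.107 mg.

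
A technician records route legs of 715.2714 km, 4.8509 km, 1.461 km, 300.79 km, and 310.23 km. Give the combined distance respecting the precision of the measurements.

1.33260 × 10^3 km

715.2714 km + 4.8509 km + 1.461 km + 300.79 km + 310.23 km = 1332.6033 km.
Addition/subtraction keeps the fewest decimal places: 715.2714 → 4 decimal places, 4.8509 → 4 decimal places, 1.461 → 3 decimal places, 300.79 → 2 decimal places, 310.23 → 2 decimal places; limit is 2.
Rounded to 2 decimal places: 1.33260 × 10^3 km.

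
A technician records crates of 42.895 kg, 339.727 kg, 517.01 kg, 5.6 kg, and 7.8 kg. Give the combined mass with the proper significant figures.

42.895 kg + 339.727 kg + 517.01 kg + 5.6 kg + 7.8 kg = 913.032 kg.
Addition/subtraction keeps the fewest decimal places: 42.895 → 3 decimal places, 339.727 → 3 decimal places, 517.01 → 2 decimal places, 5.6 → 1 decimal place, 7.8 → 1 decimal place; limit is 1.
Rounded to 1 decimal place: 913.0 kg.

913.0 kg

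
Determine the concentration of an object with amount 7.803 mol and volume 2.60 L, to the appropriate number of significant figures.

3.00 mol/L

concentration = 7.803 mol ÷ 2.60 L = 3.00115384615… mol/L.
7.803 has 4 significant figures; 2.60 has 3.
Division/multiplication keeps the fewest: 3 significant figures.
Rounded: 3.00 mol/L.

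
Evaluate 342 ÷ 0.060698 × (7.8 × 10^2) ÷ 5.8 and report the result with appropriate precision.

7.6 × 10^5

342 ÷ 0.060698 × (7.8 × 10^2) ÷ 5.8 = 757736.720292…
Multiplication/division keeps the fewest significant figures: 342 → 3 s.f., 0.060698 → 5 s.f., 7.8 × 10^2 → 2 s.f., 5.8 → 2 s.f.; limit is 2.
Rounded to 2 significant figures: 7.6 × 10^5.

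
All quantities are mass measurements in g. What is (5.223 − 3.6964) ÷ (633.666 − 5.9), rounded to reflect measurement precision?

0.002432

5.223 − 3.6964 = 1.5266, limited to 3 d.p. → 4 s.f.; 633.666 − 5.9 = 627.766, limited to 1 d.p. → 4 s.f.
Carrying full precision, 1.5266 ÷ 627.766 = 0.0024317978355…; keep min(4, 4) = 4 s.f.
Rounded to 4 significant figures: 0.002432.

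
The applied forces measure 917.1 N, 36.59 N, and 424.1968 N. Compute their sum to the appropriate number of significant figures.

917.1 N + 36.59 N + 424.1968 N = 1377.8868 N.
Addition/subtraction keeps the fewest decimal places: 917.1 → 1 decimal place, 36.59 → 2 decimal places, 424.1968 → 4 decimal places; limit is 1.
Rounded to 1 decimal place: 1377.9 N.

1377.9 N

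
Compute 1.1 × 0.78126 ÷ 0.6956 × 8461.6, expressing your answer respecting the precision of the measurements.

1.0 × 10⁴

1.1 × 0.78126 ÷ 0.6956 × 8461.6 = 10453.9686279…
Multiplication/division keeps the fewest significant figures: 1.1 → 2 s.f., 0.78126 → 5 s.f., 0.6956 → 4 s.f., 8461.6 → 5 s.f.; limit is 2.
Rounded to 2 significant figures: 1.0 × 10⁴.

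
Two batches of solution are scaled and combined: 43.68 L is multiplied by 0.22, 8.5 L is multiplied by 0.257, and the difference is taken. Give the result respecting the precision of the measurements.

43.68 × 0.22 = 9.6096 → 9.6 L (2 s.f., last digit at the 10^-1 place).
8.5 × 0.257 = 2.1845 → 2.2 L (2 s.f., last digit at the 10^-1 place).
Difference: 7.4251 L; keep the coarser place, 10^-1.
Result: 7.4 L.

7.4 L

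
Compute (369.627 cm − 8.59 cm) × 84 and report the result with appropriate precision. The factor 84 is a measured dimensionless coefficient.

369.627 cm − 8.59 cm = 361.037 cm; the difference is limited to 2 decimal places (5 s.f.).
Carrying full precision, 361.037 × 84 = 30327.108 cm; 84 has 2 s.f., so the result keeps min(5, 2) = 2 s.f.
Rounded to 2 significant figures: 3.0 × 10⁴ cm.

3.0 × 10⁴ cm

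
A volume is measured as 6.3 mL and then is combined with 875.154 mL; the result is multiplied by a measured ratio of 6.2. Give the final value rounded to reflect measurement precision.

6.3 mL + 875.154 mL = 881.454 mL; the sum is limited to 1 decimal place (4 s.f.).
Carrying full precision, 881.454 × 6.2 = 5465.0148 mL; 6.2 has 2 s.f., so the result keeps min(4, 2) = 2 s.f.
Rounded to 2 significant figures: 5.5 × 10³ mL.

5.5 × 10³ mL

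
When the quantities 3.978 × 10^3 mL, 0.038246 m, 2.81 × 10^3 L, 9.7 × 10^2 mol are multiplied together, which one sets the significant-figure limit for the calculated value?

3.978 × 10^3 mL → 4 s.f.; 0.038246 m → 5 s.f.; 2.81 × 10^3 L → 3 s.f.; 9.7 × 10^2 mol → 2 s.f.
The fewest is 2 significant figures, from 9.7 × 10^2 mol.

9.7 × 10^2 mol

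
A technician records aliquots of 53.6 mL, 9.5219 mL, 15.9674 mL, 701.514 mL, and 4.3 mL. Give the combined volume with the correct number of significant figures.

784.9 mL

53.6 mL + 9.5219 mL + 15.9674 mL + 701.514 mL + 4.3 mL = 784.9033 mL.
Addition/subtraction keeps the fewest decimal places: 53.6 → 1 decimal place, 9.5219 → 4 decimal places, 15.9674 → 4 decimal places, 701.514 → 3 decimal places, 4.3 → 1 decimal place; limit is 1.
Rounded to 1 decimal place: 784.9 mL.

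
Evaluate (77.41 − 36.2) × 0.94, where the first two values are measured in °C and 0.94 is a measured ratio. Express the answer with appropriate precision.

39 °C

77.41 °C − 36.2 °C = 41.21 °C; the difference is limited to 1 decimal place (3 s.f.).
Carrying full precision, 41.21 × 0.94 = 38.7374 °C; 0.94 has 2 s.f., so the result keeps min(3, 2) = 2 s.f.
Rounded to 2 significant figures: 39 °C.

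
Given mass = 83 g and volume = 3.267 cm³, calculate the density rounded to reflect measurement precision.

25 g/cm³

density = 83 g ÷ 3.267 cm³ = 25.4055708601… g/cm³.
83 has 2 significant figures; 3.267 has 4.
Division/multiplication keeps the fewest: 2 significant figures.
Rounded: 25 g/cm³.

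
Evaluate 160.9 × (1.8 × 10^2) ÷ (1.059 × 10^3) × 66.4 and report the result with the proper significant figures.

160.9 × (1.8 × 10^2) ÷ (1.059 × 10^3) × 66.4 = 1815.93654391…
Multiplication/division keeps the fewest significant figures: 160.9 → 4 s.f., 1.8 × 10^2 → 2 s.f., 1.059 × 10^3 → 4 s.f., 66.4 → 3 s.f.; limit is 2.
Rounded to 2 significant figures: 1.8 × 10^3.

1.8 × 10^3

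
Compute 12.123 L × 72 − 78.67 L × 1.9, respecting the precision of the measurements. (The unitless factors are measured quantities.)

7.2 × 10^2 L

12.123 × 72 = 872.856 → 8.7 × 10^2 L (2 s.f., last digit at the 10^1 place).
78.67 × 1.9 = 149.473 → 1.5 × 10^2 L (2 s.f., last digit at the 10^1 place).
Difference: 723.383 L; keep the coarser place, 10^1.
Result: 7.2 × 10^2 L.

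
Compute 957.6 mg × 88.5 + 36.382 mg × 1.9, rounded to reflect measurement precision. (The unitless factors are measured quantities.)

957.6 × 88.5 = 84747.6 → 8.47 × 10⁴ mg (3 s.f., last digit at the 10^2 place).
36.382 × 1.9 = 69.1258 → 69 mg (2 s.f., last digit at the 10^0 place).
Sum: 84816.7258 mg; keep the coarser place, 10^2.
Result: 8.48 × 10⁴ mg.

8.48 × 10⁴ mg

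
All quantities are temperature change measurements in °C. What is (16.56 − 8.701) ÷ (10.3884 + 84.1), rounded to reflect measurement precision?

16.56 − 8.701 = 7.859, limited to 2 d.p. → 3 s.f.; 10.3884 + 84.1 = 94.4884, limited to 1 d.p. → 3 s.f.
Carrying full precision, 7.859 ÷ 94.4884 = 0.0831742309109…; keep min(3, 3) = 3 s.f.
Rounded to 3 significant figures: 0.0832.

0.0832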